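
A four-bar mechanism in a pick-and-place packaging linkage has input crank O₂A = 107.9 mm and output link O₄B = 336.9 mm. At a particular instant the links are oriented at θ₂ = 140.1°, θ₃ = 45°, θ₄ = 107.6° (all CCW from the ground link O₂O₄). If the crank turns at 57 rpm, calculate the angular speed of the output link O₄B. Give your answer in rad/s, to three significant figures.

ω₂ = 5.969 rad/s (from 57 rpm).
Differentiating the loop-closure r₂e^{iθ₂}+r₃e^{iθ₃}=r₁+r₄e^{iθ₄} gives r₂ω₂e^{iθ₂}+r₃ω₃e^{iθ₃}=r₄ω₄e^{iθ₄}.
Eliminating the other unknown: ω₄ = r₂ω₂ sin(θ₂−θ₃) / [r₄ sin(θ₄−θ₃)].
Numerator sine = +0.99604; denominator sine = +0.88782.
Result = 0.1079·5.969·(+0.99604) / (0.3369·(+0.88782)) = +2.1448 rad/s; magnitude 2.1448 rad/s.

2.14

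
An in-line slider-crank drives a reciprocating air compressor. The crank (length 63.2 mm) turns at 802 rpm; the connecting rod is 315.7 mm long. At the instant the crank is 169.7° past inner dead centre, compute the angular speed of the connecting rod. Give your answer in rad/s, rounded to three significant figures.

16.6

ω = 83.99 rad/s (converted from 802 rpm).
The rod makes angle φ with the slider axis where L sinφ = r sinθ; differentiating, L cosφ·φ̇ = r ω cosθ.
L cosφ = √(L² − r² sin²θ) = 0.3155 m.
|ω_rod| = r ω |cosθ| / √(L² − r² sin²θ) = 0.0632·83.99·0.98389/0.3155 = 16.553 rad/s.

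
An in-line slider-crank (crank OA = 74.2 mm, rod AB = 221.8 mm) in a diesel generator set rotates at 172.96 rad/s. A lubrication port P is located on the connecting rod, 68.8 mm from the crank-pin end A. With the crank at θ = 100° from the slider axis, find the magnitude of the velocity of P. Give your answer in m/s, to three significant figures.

ω = 173 rad/s.  Crank-pin speed |V_A| = rω = 12.834 m/s, perpendicular to OA.
Rod angle: sinφ = −(r/L) sinθ ⇒ φ = -19.236°; ω_rod = −rω cosθ/√(L²−r²sin²θ) = +10.642 rad/s.
V_P = V_A + ω_rod × AP, with AP = 0.0688 m along the rod.
Components: V_Px = −rω sinθ − a·ω_rod·sinφ = -12.397 m/s;  V_Py = rω cosθ + a·ω_rod·cosφ = -1.5373 m/s.
|V_P| = √(V_Px² + V_Py²) = 12.492 m/s.

12.5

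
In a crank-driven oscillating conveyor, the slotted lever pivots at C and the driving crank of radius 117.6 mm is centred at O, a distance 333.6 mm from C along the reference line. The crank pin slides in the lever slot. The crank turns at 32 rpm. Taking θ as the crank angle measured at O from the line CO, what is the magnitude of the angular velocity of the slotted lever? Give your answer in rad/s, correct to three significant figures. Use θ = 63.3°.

0.657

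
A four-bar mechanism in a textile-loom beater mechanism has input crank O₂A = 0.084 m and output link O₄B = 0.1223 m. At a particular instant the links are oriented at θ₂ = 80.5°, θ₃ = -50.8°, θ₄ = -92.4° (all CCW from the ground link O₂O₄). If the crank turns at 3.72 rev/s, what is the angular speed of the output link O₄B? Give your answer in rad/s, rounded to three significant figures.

ω₂ = 23.37 rad/s (from 3.72 rev/s).
Differentiating the loop-closure r₂e^{iθ₂}+r₃e^{iθ₃}=r₁+r₄e^{iθ₄} gives r₂ω₂e^{iθ₂}+r₃ω₃e^{iθ₃}=r₄ω₄e^{iθ₄}.
Eliminating the other unknown: ω₄ = r₂ω₂ sin(θ₂−θ₃) / [r₄ sin(θ₄−θ₃)].
Numerator sine = +0.75126; denominator sine = -0.66393.
Result = 0.084·23.37·(+0.75126) / (0.1223·(-0.66393)) = -18.166 rad/s; magnitude 18.166 rad/s.

18.2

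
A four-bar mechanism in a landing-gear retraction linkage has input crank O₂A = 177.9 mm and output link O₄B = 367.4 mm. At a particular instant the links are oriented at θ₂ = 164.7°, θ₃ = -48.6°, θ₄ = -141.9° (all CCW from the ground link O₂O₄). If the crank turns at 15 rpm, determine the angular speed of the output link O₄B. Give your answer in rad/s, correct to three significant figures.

ω₂ = 1.571 rad/s (from 15 rpm).
Differentiating the loop-closure r₂e^{iθ₂}+r₃e^{iθ₃}=r₁+r₄e^{iθ₄} gives r₂ω₂e^{iθ₂}+r₃ω₃e^{iθ₃}=r₄ω₄e^{iθ₄}.
Eliminating the other unknown: ω₄ = r₂ω₂ sin(θ₂−θ₃) / [r₄ sin(θ₄−θ₃)].
Numerator sine = -0.54902; denominator sine = -0.99834.
Result = 0.1779·1.571·(-0.54902) / (0.3674·(-0.99834)) = +0.41828 rad/s; magnitude 0.41828 rad/s.

0.418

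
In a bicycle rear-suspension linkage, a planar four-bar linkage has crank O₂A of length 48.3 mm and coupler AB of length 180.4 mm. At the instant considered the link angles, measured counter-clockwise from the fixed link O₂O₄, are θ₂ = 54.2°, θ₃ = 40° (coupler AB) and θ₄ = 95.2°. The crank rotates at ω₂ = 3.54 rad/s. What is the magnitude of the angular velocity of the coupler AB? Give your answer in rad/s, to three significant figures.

ω₂ = 3.54 rad/s
Differentiating the loop-closure r₂e^{iθ₂}+r₃e^{iθ₃}=r₁+r₄e^{iθ₄} gives r₂ω₂e^{iθ₂}+r₃ω₃e^{iθ₃}=r₄ω₄e^{iθ₄}.
Eliminating the other unknown: ω₃ = r₂ω₂ sin(θ₄−θ₂) / [r₃ sin(θ₃−θ₄)].
Numerator sine = +0.65606; denominator sine = -0.82115.
Result = 0.0483·3.54·(+0.65606) / (0.1804·(-0.82115)) = -0.75724 rad/s; magnitude 0.75724 rad/s.

0.757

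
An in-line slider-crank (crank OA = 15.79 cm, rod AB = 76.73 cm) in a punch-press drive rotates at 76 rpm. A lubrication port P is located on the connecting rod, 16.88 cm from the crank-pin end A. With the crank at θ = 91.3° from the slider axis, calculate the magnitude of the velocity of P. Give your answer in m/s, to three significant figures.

ω = 7.959 rad/s.  Crank-pin speed |V_A| = rω = 1.2567 m/s, perpendicular to OA.
Rod angle: sinφ = −(r/L) sinθ ⇒ φ = -11.872°; ω_rod = −rω cosθ/√(L²−r²sin²θ) = +0.037969 rad/s.
V_P = V_A + ω_rod × AP, with AP = 0.1688 m along the rod.
Components: V_Px = −rω sinθ − a·ω_rod·sinφ = -1.255 m/s;  V_Py = rω cosθ + a·ω_rod·cosφ = -0.022239 m/s.
|V_P| = √(V_Px² + V_Py²) = 1.2552 m/s.

1.26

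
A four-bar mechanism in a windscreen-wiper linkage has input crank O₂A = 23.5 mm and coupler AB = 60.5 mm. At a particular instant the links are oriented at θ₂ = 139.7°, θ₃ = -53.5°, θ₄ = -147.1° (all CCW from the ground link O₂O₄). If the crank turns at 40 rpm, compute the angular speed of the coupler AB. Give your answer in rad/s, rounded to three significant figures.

ω₂ = 4.189 rad/s (from 40 rpm).
Differentiating the loop-closure r₂e^{iθ₂}+r₃e^{iθ₃}=r₁+r₄e^{iθ₄} gives r₂ω₂e^{iθ₂}+r₃ω₃e^{iθ₃}=r₄ω₄e^{iθ₄}.
Eliminating the other unknown: ω₃ = r₂ω₂ sin(θ₄−θ₂) / [r₃ sin(θ₃−θ₄)].
Numerator sine = +0.95732; denominator sine = +0.99803.
Result = 0.0235·4.189·(+0.95732) / (0.0605·(+0.99803)) = +1.5607 rad/s; magnitude 1.5607 rad/s.

1.56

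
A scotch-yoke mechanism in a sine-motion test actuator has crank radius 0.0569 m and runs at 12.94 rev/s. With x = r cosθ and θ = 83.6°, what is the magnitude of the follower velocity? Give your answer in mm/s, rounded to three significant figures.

ω = 81.3 rad/s (from 12.94 rev/s).
x = r cosθ ⇒ ẋ = −rω sinθ.
|v| = rω|sinθ| = 0.0569·81.3·|sin 83.6°| = 4.5974 m/s = 4597.4 mm/s.

4600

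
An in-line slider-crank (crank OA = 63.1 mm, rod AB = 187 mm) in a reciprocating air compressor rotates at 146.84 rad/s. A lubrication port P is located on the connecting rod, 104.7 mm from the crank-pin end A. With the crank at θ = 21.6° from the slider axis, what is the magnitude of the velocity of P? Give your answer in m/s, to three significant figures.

5.52

ω = 146.8 rad/s.  Crank-pin speed |V_A| = rω = 9.2656 m/s, perpendicular to OA.
Rod angle: sinφ = −(r/L) sinθ ⇒ φ = -7.136°; ω_rod = −rω cosθ/√(L²−r²sin²θ) = -46.429 rad/s.
V_P = V_A + ω_rod × AP, with AP = 0.1047 m along the rod.
Components: V_Px = −rω sinθ − a·ω_rod·sinφ = -4.0147 m/s;  V_Py = rω cosθ + a·ω_rod·cosφ = +3.7915 m/s.
|V_P| = √(V_Px² + V_Py²) = 5.5221 m/s.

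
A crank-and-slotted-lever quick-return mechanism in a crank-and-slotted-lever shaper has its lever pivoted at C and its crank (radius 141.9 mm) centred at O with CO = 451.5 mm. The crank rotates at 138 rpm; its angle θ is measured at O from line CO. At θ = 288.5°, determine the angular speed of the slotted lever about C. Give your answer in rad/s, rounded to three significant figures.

2.21

ω = 14.45 rad/s (from 138 rpm).
Crank pin A relative to C: A = (d + r cosθ, r sinθ); lever angle φ = atan2(r sinθ, d + r cosθ).
Differentiating tanφ: φ̇ = rω(d cosθ + r)/(d² + r² + 2dr cosθ).
d² + r² + 2dr cosθ = |CA|² = 0.264646 m²;  d cosθ + r = +0.28516 m.
|ω_lever| = |0.1419·14.45·+0.28516| / 0.264646 = 2.2096 rad/s.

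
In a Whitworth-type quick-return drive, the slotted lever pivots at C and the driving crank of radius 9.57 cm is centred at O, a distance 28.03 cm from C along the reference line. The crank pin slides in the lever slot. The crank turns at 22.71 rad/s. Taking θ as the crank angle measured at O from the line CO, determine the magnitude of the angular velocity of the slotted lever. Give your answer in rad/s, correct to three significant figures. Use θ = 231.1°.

3.23

ω = 22.71 rad/s
Crank pin A relative to C: A = (d + r cosθ, r sinθ); lever angle φ = atan2(r sinθ, d + r cosθ).
Differentiating tanφ: φ̇ = rω(d cosθ + r)/(d² + r² + 2dr cosθ).
d² + r² + 2dr cosθ = |CA|² = 0.0540367 m²;  d cosθ + r = -0.080318 m.
|ω_lever| = |0.0957·22.71·-0.080318| / 0.0540367 = 3.2304 rad/s.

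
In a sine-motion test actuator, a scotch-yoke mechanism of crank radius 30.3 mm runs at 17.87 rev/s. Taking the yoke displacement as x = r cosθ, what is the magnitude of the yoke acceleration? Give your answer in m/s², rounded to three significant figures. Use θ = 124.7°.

ω = 112.3 rad/s (from 17.87 rev/s).
x = r cosθ ⇒ ẍ = −rω² cosθ (ω constant).
|a| = rω²|cosθ| = 0.0303·(112.3)²·|cos 124.7°| = 217.46 m/s².

217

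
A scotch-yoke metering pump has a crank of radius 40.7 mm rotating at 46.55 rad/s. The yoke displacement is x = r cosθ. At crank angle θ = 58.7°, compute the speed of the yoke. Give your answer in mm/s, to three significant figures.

ω = 46.55 rad/s
x = r cosθ ⇒ ẋ = −rω sinθ.
|v| = rω|sinθ| = 0.0407·46.55·|sin 58.7°| = 1.6188 m/s = 1618.8 mm/s.

1620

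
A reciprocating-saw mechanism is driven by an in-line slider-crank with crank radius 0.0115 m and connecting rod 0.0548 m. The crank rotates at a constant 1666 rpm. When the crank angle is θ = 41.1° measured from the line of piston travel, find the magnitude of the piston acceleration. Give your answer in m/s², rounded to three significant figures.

275

ω = 2π·1666/60 = 174.5 rad/s
x(θ) = r cosθ + √(L² − r² sin²θ); with ω constant, a = ω²·d²x/dθ².
d²x/dθ² = −r cosθ − r²(cos2θ)/√u − r⁴ sin²2θ/(4u^{3/2}),  u = L² − r² sin²θ = 0.00294589 m².
Substituting r = 0.0115 m, L = 0.0548 m, θ = 41.1°: d²x/dθ² = -0.0090235 m.
a = ω²·d²x/dθ² = (174.5)²·(-0.0090235) = -274.65 m/s²;  |a| = 274.65 m/s².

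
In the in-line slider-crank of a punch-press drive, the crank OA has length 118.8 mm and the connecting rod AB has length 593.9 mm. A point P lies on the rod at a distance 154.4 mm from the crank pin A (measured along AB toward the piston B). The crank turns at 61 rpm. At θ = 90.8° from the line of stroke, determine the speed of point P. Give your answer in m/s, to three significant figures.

0.758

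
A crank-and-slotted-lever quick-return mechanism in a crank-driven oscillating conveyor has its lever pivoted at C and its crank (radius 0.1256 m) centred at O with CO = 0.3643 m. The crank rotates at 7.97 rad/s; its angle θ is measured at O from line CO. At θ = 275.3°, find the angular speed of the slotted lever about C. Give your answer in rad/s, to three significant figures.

1.02

ω = 7.97 rad/s
Crank pin A relative to C: A = (d + r cosθ, r sinθ); lever angle φ = atan2(r sinθ, d + r cosθ).
Differentiating tanφ: φ̇ = rω(d cosθ + r)/(d² + r² + 2dr cosθ).
d² + r² + 2dr cosθ = |CA|² = 0.156943 m²;  d cosθ + r = +0.15925 m.
|ω_lever| = |0.1256·7.97·+0.15925| / 0.156943 = 1.0158 rad/s.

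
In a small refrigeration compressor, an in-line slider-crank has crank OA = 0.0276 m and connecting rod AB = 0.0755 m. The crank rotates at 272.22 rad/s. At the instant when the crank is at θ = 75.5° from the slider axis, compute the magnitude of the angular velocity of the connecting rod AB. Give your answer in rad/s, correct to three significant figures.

ω = 272.2 rad/s
The rod makes angle φ with the slider axis where L sinφ = r sinθ; differentiating, L cosφ·φ̇ = r ω cosθ.
L cosφ = √(L² − r² sin²θ) = 0.070613 m.
|ω_rod| = r ω |cosθ| / √(L² − r² sin²θ) = 0.0276·272.2·0.25038/0.070613 = 26.64 rad/s.

26.6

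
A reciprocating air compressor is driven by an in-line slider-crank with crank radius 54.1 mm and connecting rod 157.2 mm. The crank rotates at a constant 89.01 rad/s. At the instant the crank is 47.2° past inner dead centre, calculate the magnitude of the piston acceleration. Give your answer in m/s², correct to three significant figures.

ω = 89.01 rad/s
x(θ) = r cosθ + √(L² − r² sin²θ); with ω constant, a = ω²·d²x/dθ².
d²x/dθ² = −r cosθ − r²(cos2θ)/√u − r⁴ sin²2θ/(4u^{3/2}),  u = L² − r² sin²θ = 0.0231362 m².
Substituting r = 0.0541 m, L = 0.1572 m, θ = 47.2°: d²x/dθ² = -0.035887 m.
a = ω²·d²x/dθ² = (89.01)²·(-0.035887) = -284.32 m/s²;  |a| = 284.32 m/s².

284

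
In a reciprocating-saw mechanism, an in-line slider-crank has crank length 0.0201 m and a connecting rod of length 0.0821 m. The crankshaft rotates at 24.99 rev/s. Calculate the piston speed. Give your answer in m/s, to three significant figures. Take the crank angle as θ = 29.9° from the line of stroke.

1.91

ω = 2π·25 = 157 rad/s
For an in-line slider-crank, x = r cosθ + √(L² − r² sin²θ), so v = −rω sinθ·[1 + r cosθ/√(L² − r² sin²θ)].
With r = 0.0201 m, L = 0.0821 m, θ = 29.9°: √(L² − r² sin²θ) = 0.081486 m.
v = −0.0201·157·0.49849·[1 + 0.0201·0.86690/0.081486] = -1.9097 m/s.
|v| = 1.9097 m/s.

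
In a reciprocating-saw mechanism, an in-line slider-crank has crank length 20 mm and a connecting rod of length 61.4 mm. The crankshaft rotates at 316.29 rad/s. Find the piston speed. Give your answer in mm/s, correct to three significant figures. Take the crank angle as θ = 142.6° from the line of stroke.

ω = 316.3 rad/s
For an in-line slider-crank, x = r cosθ + √(L² − r² sin²θ), so v = −rω sinθ·[1 + r cosθ/√(L² − r² sin²θ)].
With r = 0.02 m, L = 0.0614 m, θ = 142.6°: √(L² − r² sin²θ) = 0.060186 m.
v = −0.02·316.3·0.60738·[1 + 0.02·-0.79441/0.060186] = -2.8279 m/s.
|v| = 2.8279 m/s = 2827.9 mm/s.

2830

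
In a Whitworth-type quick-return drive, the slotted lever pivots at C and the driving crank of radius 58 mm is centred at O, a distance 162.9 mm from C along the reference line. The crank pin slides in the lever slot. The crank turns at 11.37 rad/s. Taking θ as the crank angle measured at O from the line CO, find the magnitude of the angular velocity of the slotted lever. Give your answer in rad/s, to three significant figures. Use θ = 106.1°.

ω = 11.37 rad/s
Crank pin A relative to C: A = (d + r cosθ, r sinθ); lever angle φ = atan2(r sinθ, d + r cosθ).
Differentiating tanφ: φ̇ = rω(d cosθ + r)/(d² + r² + 2dr cosθ).
d² + r² + 2dr cosθ = |CA|² = 0.0246602 m²;  d cosθ + r = +0.012825 m.
|ω_lever| = |0.058·11.37·+0.012825| / 0.0246602 = 0.34298 rad/s.

0.343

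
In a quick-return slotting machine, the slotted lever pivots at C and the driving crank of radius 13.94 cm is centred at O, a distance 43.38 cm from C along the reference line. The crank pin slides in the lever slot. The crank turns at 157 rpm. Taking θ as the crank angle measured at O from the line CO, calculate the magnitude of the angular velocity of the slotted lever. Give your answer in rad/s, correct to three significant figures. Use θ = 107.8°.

0.0912

ω = 16.44 rad/s (from 157 rpm).
Crank pin A relative to C: A = (d + r cosθ, r sinθ); lever angle φ = atan2(r sinθ, d + r cosθ).
Differentiating tanφ: φ̇ = rω(d cosθ + r)/(d² + r² + 2dr cosθ).
d² + r² + 2dr cosθ = |CA|² = 0.170643 m²;  d cosθ + r = +0.0067894 m.
|ω_lever| = |0.1394·16.44·+0.0067894| / 0.170643 = 0.091187 rad/s.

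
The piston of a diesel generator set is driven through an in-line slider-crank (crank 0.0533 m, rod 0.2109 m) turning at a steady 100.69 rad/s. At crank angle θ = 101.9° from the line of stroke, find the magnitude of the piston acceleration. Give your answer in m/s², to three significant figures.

240

ω = 100.7 rad/s
x(θ) = r cosθ + √(L² − r² sin²θ); with ω constant, a = ω²·d²x/dθ².
d²x/dθ² = −r cosθ − r²(cos2θ)/√u − r⁴ sin²2θ/(4u^{3/2}),  u = L² − r² sin²θ = 0.0417587 m².
Substituting r = 0.0533 m, L = 0.2109 m, θ = 101.9°: d²x/dθ² = +0.023672 m.
a = ω²·d²x/dθ² = (100.7)²·(+0.023672) = +240 m/s²;  |a| = 240 m/s².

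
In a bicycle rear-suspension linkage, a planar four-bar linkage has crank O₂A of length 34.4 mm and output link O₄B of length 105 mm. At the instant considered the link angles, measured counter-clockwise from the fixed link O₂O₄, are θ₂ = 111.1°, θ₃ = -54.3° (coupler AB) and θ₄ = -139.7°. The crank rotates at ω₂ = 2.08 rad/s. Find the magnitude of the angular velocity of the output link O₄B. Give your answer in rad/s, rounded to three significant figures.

ω₂ = 2.08 rad/s
Differentiating the loop-closure r₂e^{iθ₂}+r₃e^{iθ₃}=r₁+r₄e^{iθ₄} gives r₂ω₂e^{iθ₂}+r₃ω₃e^{iθ₃}=r₄ω₄e^{iθ₄}.
Eliminating the other unknown: ω₄ = r₂ω₂ sin(θ₂−θ₃) / [r₄ sin(θ₄−θ₃)].
Numerator sine = +0.25207; denominator sine = -0.99678.
Result = 0.0344·2.08·(+0.25207) / (0.105·(-0.99678)) = -0.17233 rad/s; magnitude 0.17233 rad/s.

0.172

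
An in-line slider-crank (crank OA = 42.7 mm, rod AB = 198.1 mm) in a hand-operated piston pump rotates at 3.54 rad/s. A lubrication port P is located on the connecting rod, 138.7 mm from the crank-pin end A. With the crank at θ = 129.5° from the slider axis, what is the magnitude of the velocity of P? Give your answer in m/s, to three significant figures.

ω = 3.54 rad/s.  Crank-pin speed |V_A| = rω = 0.15116 m/s, perpendicular to OA.
Rod angle: sinφ = −(r/L) sinθ ⇒ φ = -9.574°; ω_rod = −rω cosθ/√(L²−r²sin²θ) = +0.49221 rad/s.
V_P = V_A + ω_rod × AP, with AP = 0.1387 m along the rod.
Components: V_Px = −rω sinθ − a·ω_rod·sinφ = -0.10528 m/s;  V_Py = rω cosθ + a·ω_rod·cosφ = -0.02883 m/s.
|V_P| = √(V_Px² + V_Py²) = 0.10916 m/s.

0.109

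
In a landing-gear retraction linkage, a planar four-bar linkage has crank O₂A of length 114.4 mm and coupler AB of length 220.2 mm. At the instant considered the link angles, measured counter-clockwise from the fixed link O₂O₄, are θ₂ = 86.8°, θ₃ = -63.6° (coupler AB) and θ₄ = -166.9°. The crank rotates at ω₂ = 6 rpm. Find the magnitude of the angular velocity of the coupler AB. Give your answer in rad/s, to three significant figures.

0.322

ω₂ = 0.6283 rad/s (from 6 rpm).
Differentiating the loop-closure r₂e^{iθ₂}+r₃e^{iθ₃}=r₁+r₄e^{iθ₄} gives r₂ω₂e^{iθ₂}+r₃ω₃e^{iθ₃}=r₄ω₄e^{iθ₄}.
Eliminating the other unknown: ω₃ = r₂ω₂ sin(θ₄−θ₂) / [r₃ sin(θ₃−θ₄)].
Numerator sine = +0.95981; denominator sine = +0.97318.
Result = 0.1144·0.6283·(+0.95981) / (0.2202·(+0.97318)) = +0.32194 rad/s; magnitude 0.32194 rad/s.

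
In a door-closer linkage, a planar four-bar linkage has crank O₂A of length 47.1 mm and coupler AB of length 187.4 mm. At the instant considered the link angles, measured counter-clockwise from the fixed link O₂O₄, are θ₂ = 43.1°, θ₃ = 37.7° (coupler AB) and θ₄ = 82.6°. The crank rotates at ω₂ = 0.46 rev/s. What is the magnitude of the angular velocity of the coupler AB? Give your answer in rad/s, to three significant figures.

0.655

ω₂ = 2.89 rad/s (from 0.46 rev/s).
Differentiating the loop-closure r₂e^{iθ₂}+r₃e^{iθ₃}=r₁+r₄e^{iθ₄} gives r₂ω₂e^{iθ₂}+r₃ω₃e^{iθ₃}=r₄ω₄e^{iθ₄}.
Eliminating the other unknown: ω₃ = r₂ω₂ sin(θ₄−θ₂) / [r₃ sin(θ₃−θ₄)].
Numerator sine = +0.63608; denominator sine = -0.70587.
Result = 0.0471·2.89·(+0.63608) / (0.1874·(-0.70587)) = -0.6546 rad/s; magnitude 0.6546 rad/s.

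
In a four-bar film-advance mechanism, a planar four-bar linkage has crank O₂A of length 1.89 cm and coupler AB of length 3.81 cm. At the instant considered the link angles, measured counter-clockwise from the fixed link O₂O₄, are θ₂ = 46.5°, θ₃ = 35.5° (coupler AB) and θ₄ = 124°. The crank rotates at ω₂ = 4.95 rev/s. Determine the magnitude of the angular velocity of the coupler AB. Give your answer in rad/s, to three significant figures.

15.1

ω₂ = 31.1 rad/s (from 4.95 rev/s).
Differentiating the loop-closure r₂e^{iθ₂}+r₃e^{iθ₃}=r₁+r₄e^{iθ₄} gives r₂ω₂e^{iθ₂}+r₃ω₃e^{iθ₃}=r₄ω₄e^{iθ₄}.
Eliminating the other unknown: ω₃ = r₂ω₂ sin(θ₄−θ₂) / [r₃ sin(θ₃−θ₄)].
Numerator sine = +0.97630; denominator sine = -0.99966.
Result = 0.0189·31.1·(+0.97630) / (0.0381·(-0.99966)) = -15.068 rad/s; magnitude 15.068 rad/s.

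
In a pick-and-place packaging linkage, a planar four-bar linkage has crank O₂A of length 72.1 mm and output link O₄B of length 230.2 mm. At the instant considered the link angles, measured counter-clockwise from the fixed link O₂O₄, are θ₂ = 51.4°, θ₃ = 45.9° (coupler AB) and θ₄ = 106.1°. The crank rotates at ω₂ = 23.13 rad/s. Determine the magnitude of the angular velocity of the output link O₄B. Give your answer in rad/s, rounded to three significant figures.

ω₂ = 23.13 rad/s
Differentiating the loop-closure r₂e^{iθ₂}+r₃e^{iθ₃}=r₁+r₄e^{iθ₄} gives r₂ω₂e^{iθ₂}+r₃ω₃e^{iθ₃}=r₄ω₄e^{iθ₄}.
Eliminating the other unknown: ω₄ = r₂ω₂ sin(θ₂−θ₃) / [r₄ sin(θ₄−θ₃)].
Numerator sine = +0.09585; denominator sine = +0.86777.
Result = 0.0721·23.13·(+0.09585) / (0.2302·(+0.86777)) = +0.80016 rad/s; magnitude 0.80016 rad/s.

0.800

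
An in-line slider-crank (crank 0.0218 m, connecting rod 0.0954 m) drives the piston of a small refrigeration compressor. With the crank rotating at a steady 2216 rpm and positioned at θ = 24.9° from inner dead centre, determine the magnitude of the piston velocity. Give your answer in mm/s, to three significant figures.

2570

ω = 2π·2216/60 = 232.1 rad/s
For an in-line slider-crank, x = r cosθ + √(L² − r² sin²θ), so v = −rω sinθ·[1 + r cosθ/√(L² − r² sin²θ)].
With r = 0.0218 m, L = 0.0954 m, θ = 24.9°: √(L² − r² sin²θ) = 0.094957 m.
v = −0.0218·232.1·0.42104·[1 + 0.0218·0.90704/0.094957] = -2.5735 m/s.
|v| = 2.5735 m/s = 2573.5 mm/s.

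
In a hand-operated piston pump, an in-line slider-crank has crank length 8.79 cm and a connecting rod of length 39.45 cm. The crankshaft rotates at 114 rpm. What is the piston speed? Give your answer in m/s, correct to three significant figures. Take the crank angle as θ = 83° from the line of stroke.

ω = 2π·114/60 = 11.94 rad/s
For an in-line slider-crank, x = r cosθ + √(L² − r² sin²θ), so v = −rω sinθ·[1 + r cosθ/√(L² − r² sin²θ)].
With r = 0.0879 m, L = 0.3945 m, θ = 83°: √(L² − r² sin²θ) = 0.38473 m.
v = −0.0879·11.94·0.99255·[1 + 0.0879·0.12187/0.38473] = -1.0705 m/s.
|v| = 1.0705 m/s.

1.07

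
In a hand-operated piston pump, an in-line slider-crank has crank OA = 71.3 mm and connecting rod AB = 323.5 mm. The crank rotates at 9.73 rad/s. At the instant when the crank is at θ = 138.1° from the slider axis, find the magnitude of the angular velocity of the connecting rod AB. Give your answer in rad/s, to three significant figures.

ω = 9.73 rad/s
The rod makes angle φ with the slider axis where L sinφ = r sinθ; differentiating, L cosφ·φ̇ = r ω cosθ.
L cosφ = √(L² − r² sin²θ) = 0.31998 m.
|ω_rod| = r ω |cosθ| / √(L² − r² sin²θ) = 0.0713·9.73·0.74431/0.31998 = 1.6138 rad/s.

1.61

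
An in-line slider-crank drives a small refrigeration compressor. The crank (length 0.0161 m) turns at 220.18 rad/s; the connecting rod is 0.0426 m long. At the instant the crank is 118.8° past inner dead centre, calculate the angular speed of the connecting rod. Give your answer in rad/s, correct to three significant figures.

42.5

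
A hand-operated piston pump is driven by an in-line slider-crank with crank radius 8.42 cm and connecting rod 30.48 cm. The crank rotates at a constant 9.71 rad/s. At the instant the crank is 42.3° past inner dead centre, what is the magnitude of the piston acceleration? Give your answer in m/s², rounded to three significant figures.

6.13

ω = 9.71 rad/s
x(θ) = r cosθ + √(L² − r² sin²θ); with ω constant, a = ω²·d²x/dθ².
d²x/dθ² = −r cosθ − r²(cos2θ)/√u − r⁴ sin²2θ/(4u^{3/2}),  u = L² − r² sin²θ = 0.0896918 m².
Substituting r = 0.0842 m, L = 0.3048 m, θ = 42.3°: d²x/dθ² = -0.064968 m.
a = ω²·d²x/dθ² = (9.71)²·(-0.064968) = -6.1255 m/s²;  |a| = 6.1255 m/s².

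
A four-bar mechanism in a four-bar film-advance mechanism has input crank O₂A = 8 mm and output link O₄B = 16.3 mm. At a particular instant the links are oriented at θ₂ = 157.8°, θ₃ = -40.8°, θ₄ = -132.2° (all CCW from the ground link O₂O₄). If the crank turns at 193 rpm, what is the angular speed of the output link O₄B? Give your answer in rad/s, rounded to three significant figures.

3.16

ω₂ = 20.21 rad/s (from 193 rpm).
Differentiating the loop-closure r₂e^{iθ₂}+r₃e^{iθ₃}=r₁+r₄e^{iθ₄} gives r₂ω₂e^{iθ₂}+r₃ω₃e^{iθ₃}=r₄ω₄e^{iθ₄}.
Eliminating the other unknown: ω₄ = r₂ω₂ sin(θ₂−θ₃) / [r₄ sin(θ₄−θ₃)].
Numerator sine = -0.31896; denominator sine = -0.99970.
Result = 0.008·20.21·(-0.31896) / (0.0163·(-0.99970)) = +3.1649 rad/s; magnitude 3.1649 rad/s.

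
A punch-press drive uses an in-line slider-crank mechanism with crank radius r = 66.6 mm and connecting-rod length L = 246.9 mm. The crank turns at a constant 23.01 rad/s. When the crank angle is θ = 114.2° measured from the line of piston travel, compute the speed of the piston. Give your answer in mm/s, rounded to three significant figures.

ω = 23.01 rad/s
For an in-line slider-crank, x = r cosθ + √(L² − r² sin²θ), so v = −rω sinθ·[1 + r cosθ/√(L² − r² sin²θ)].
With r = 0.0666 m, L = 0.2469 m, θ = 114.2°: √(L² − r² sin²θ) = 0.23931 m.
v = −0.0666·23.01·0.91212·[1 + 0.0666·-0.40992/0.23931] = -1.2383 m/s.
|v| = 1.2383 m/s = 1238.3 mm/s.

1240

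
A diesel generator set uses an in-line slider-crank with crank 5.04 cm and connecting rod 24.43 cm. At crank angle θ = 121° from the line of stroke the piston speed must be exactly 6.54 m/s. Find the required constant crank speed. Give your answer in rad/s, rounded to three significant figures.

170

For an in-line slider-crank, |v_piston| = rω|sinθ|·[1 + r cosθ/√(L² − r² sin²θ)].
With r = 0.0504 m, L = 0.2443 m, θ = 121°: the bracketed kinematic factor |dx/dθ| = 0.038537 m.
ω = v/|dx/dθ| = 6.54/0.038537 = 169.71 rad/s.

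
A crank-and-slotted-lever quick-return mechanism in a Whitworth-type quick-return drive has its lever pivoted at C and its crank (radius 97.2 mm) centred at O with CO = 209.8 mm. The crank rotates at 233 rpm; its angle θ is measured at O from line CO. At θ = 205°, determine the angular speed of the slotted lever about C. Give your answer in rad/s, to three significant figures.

ω = 24.4 rad/s (from 233 rpm).
Crank pin A relative to C: A = (d + r cosθ, r sinθ); lever angle φ = atan2(r sinθ, d + r cosθ).
Differentiating tanφ: φ̇ = rω(d cosθ + r)/(d² + r² + 2dr cosθ).
d² + r² + 2dr cosθ = |CA|² = 0.0165 m²;  d cosθ + r = -0.092943 m.
|ω_lever| = |0.0972·24.4·-0.092943| / 0.0165 = 13.359 rad/s.

13.4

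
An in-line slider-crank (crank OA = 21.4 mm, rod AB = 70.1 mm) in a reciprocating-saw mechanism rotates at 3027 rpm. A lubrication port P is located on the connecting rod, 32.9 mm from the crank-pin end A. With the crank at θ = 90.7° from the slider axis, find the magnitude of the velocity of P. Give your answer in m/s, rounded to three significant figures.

6.77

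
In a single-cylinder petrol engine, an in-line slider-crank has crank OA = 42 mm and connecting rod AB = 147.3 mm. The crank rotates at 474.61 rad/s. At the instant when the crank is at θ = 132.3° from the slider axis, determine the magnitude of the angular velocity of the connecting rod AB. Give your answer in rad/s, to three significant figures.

93.2

ω = 474.6 rad/s
The rod makes angle φ with the slider axis where L sinφ = r sinθ; differentiating, L cosφ·φ̇ = r ω cosθ.
L cosφ = √(L² − r² sin²θ) = 0.14399 m.
|ω_rod| = r ω |cosθ| / √(L² − r² sin²θ) = 0.042·474.6·0.67301/0.14399 = 93.172 rad/s.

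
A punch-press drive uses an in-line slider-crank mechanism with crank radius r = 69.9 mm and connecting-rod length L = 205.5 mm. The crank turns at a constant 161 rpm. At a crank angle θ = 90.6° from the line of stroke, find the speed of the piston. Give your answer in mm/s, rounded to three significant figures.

1170

ω = 2π·161/60 = 16.86 rad/s
For an in-line slider-crank, x = r cosθ + √(L² − r² sin²θ), so v = −rω sinθ·[1 + r cosθ/√(L² − r² sin²θ)].
With r = 0.0699 m, L = 0.2055 m, θ = 90.6°: √(L² − r² sin²θ) = 0.19325 m.
v = −0.0699·16.86·0.99995·[1 + 0.0699·-0.01047/0.19325] = -1.174 m/s.
|v| = 1.174 m/s = 1174 mm/s.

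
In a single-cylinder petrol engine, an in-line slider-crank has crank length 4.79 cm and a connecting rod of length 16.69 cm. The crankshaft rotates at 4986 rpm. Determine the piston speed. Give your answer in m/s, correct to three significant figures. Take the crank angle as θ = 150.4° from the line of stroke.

ω = 2π·4986/60 = 522.1 rad/s
For an in-line slider-crank, x = r cosθ + √(L² − r² sin²θ), so v = −rω sinθ·[1 + r cosθ/√(L² − r² sin²θ)].
With r = 0.0479 m, L = 0.1669 m, θ = 150.4°: √(L² − r² sin²θ) = 0.16521 m.
v = −0.0479·522.1·0.49394·[1 + 0.0479·-0.86949/0.16521] = -9.2394 m/s.
|v| = 9.2394 m/s.

9.24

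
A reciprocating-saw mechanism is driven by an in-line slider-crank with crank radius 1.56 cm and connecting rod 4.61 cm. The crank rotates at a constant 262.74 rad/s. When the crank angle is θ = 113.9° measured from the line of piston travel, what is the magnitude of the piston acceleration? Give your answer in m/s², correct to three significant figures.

ω = 262.7 rad/s
x(θ) = r cosθ + √(L² − r² sin²θ); with ω constant, a = ω²·d²x/dθ².
d²x/dθ² = −r cosθ − r²(cos2θ)/√u − r⁴ sin²2θ/(4u^{3/2}),  u = L² − r² sin²θ = 0.0019218 m².
Substituting r = 0.0156 m, L = 0.0461 m, θ = 113.9°: d²x/dθ² = +0.0099527 m.
a = ω²·d²x/dθ² = (262.7)²·(+0.0099527) = +687.06 m/s²;  |a| = 687.06 m/s².

687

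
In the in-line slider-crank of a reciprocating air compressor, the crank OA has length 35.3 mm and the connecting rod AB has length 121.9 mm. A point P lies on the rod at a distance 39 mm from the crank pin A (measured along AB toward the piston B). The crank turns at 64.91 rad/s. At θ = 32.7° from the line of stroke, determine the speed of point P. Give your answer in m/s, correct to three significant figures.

ω = 64.91 rad/s.  Crank-pin speed |V_A| = rω = 2.2913 m/s, perpendicular to OA.
Rod angle: sinφ = −(r/L) sinθ ⇒ φ = -9.001°; ω_rod = −rω cosθ/√(L²−r²sin²θ) = -16.015 rad/s.
V_P = V_A + ω_rod × AP, with AP = 0.039 m along the rod.
Components: V_Px = −rω sinθ − a·ω_rod·sinφ = -1.3356 m/s;  V_Py = rω cosθ + a·ω_rod·cosφ = +1.3113 m/s.
|V_P| = √(V_Px² + V_Py²) = 1.8717 m/s.

1.87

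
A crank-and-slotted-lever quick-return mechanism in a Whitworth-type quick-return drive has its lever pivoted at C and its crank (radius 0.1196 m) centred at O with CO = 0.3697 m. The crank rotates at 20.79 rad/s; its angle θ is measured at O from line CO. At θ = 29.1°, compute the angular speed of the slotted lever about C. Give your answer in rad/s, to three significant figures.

4.82

ω = 20.79 rad/s
Crank pin A relative to C: A = (d + r cosθ, r sinθ); lever angle φ = atan2(r sinθ, d + r cosθ).
Differentiating tanφ: φ̇ = rω(d cosθ + r)/(d² + r² + 2dr cosθ).
d² + r² + 2dr cosθ = |CA|² = 0.228252 m²;  d cosθ + r = +0.44263 m.
|ω_lever| = |0.1196·20.79·+0.44263| / 0.228252 = 4.8219 rad/s.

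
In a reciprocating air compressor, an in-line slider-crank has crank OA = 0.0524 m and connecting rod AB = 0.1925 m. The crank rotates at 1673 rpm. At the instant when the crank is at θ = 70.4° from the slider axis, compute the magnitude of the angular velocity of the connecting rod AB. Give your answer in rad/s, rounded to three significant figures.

ω = 175.2 rad/s (converted from 1673 rpm).
The rod makes angle φ with the slider axis where L sinφ = r sinθ; differentiating, L cosφ·φ̇ = r ω cosθ.
L cosφ = √(L² − r² sin²θ) = 0.18606 m.
|ω_rod| = r ω |cosθ| / √(L² − r² sin²θ) = 0.0524·175.2·0.33545/0.18606 = 16.551 rad/s.

16.6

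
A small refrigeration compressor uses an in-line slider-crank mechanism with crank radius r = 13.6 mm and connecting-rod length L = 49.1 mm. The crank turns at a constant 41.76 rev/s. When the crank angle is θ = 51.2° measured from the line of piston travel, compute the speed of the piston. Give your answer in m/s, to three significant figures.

ω = 2π·41.8 = 262.4 rad/s
For an in-line slider-crank, x = r cosθ + √(L² − r² sin²θ), so v = −rω sinθ·[1 + r cosθ/√(L² − r² sin²θ)].
With r = 0.0136 m, L = 0.0491 m, θ = 51.2°: √(L² − r² sin²θ) = 0.047942 m.
v = −0.0136·262.4·0.77934·[1 + 0.0136·0.62660/0.047942] = -3.2754 m/s.
|v| = 3.2754 m/s.

3.28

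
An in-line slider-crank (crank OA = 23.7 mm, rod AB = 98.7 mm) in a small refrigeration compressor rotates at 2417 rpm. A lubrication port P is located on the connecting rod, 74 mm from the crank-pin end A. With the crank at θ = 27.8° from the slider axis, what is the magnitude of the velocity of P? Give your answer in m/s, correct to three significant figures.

3.51

ω = 253.1 rad/s.  Crank-pin speed |V_A| = rω = 5.9987 m/s, perpendicular to OA.
Rod angle: sinφ = −(r/L) sinθ ⇒ φ = -6.430°; ω_rod = −rω cosθ/√(L²−r²sin²θ) = -54.102 rad/s.
V_P = V_A + ω_rod × AP, with AP = 0.074 m along the rod.
Components: V_Px = −rω sinθ − a·ω_rod·sinφ = -3.246 m/s;  V_Py = rω cosθ + a·ω_rod·cosφ = +1.3279 m/s.
|V_P| = √(V_Px² + V_Py²) = 3.5072 m/s.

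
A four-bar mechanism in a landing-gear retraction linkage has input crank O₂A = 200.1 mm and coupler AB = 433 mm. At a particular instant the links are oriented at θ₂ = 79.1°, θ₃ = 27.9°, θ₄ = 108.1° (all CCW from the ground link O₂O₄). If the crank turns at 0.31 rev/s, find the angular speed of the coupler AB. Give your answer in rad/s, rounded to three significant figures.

ω₂ = 1.948 rad/s (from 0.31 rev/s).
Differentiating the loop-closure r₂e^{iθ₂}+r₃e^{iθ₃}=r₁+r₄e^{iθ₄} gives r₂ω₂e^{iθ₂}+r₃ω₃e^{iθ₃}=r₄ω₄e^{iθ₄}.
Eliminating the other unknown: ω₃ = r₂ω₂ sin(θ₄−θ₂) / [r₃ sin(θ₃−θ₄)].
Numerator sine = +0.48481; denominator sine = -0.98541.
Result = 0.2001·1.948·(+0.48481) / (0.433·(-0.98541)) = -0.44285 rad/s; magnitude 0.44285 rad/s.

0.443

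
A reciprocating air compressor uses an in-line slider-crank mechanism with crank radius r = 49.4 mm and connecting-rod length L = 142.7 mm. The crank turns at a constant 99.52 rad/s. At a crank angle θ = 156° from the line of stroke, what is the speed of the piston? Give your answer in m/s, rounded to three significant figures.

1.36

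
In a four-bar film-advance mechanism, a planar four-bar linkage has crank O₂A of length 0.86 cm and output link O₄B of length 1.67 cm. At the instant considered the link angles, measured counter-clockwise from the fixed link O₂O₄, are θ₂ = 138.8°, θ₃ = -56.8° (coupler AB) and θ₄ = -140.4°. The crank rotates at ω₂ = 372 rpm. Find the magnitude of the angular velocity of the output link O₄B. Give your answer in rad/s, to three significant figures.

ω₂ = 38.96 rad/s (from 372 rpm).
Differentiating the loop-closure r₂e^{iθ₂}+r₃e^{iθ₃}=r₁+r₄e^{iθ₄} gives r₂ω₂e^{iθ₂}+r₃ω₃e^{iθ₃}=r₄ω₄e^{iθ₄}.
Eliminating the other unknown: ω₄ = r₂ω₂ sin(θ₂−θ₃) / [r₄ sin(θ₄−θ₃)].
Numerator sine = -0.26892; denominator sine = -0.99377.
Result = 0.0086·38.96·(-0.26892) / (0.0167·(-0.99377)) = +5.4286 rad/s; magnitude 5.4286 rad/s.

5.43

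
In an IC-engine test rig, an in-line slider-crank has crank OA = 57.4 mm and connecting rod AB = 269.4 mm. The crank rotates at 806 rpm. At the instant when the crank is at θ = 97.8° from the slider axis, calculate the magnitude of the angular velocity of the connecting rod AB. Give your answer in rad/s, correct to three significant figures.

2.50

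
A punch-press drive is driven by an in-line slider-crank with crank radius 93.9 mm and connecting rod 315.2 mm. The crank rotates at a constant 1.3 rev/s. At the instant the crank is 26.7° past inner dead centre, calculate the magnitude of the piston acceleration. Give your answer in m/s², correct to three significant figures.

6.75

ω = 2π·1.3 = 8.168 rad/s
x(θ) = r cosθ + √(L² − r² sin²θ); with ω constant, a = ω²·d²x/dθ².
d²x/dθ² = −r cosθ − r²(cos2θ)/√u − r⁴ sin²2θ/(4u^{3/2}),  u = L² − r² sin²θ = 0.097571 m².
Substituting r = 0.0939 m, L = 0.3152 m, θ = 26.7°: d²x/dθ² = -0.10113 m.
a = ω²·d²x/dθ² = (8.168)²·(-0.10113) = -6.7471 m/s²;  |a| = 6.7471 m/s².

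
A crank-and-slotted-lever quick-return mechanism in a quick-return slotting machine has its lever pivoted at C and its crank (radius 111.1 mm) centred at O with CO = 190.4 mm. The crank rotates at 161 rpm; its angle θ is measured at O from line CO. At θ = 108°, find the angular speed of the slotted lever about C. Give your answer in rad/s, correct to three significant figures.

ω = 16.86 rad/s (from 161 rpm).
Crank pin A relative to C: A = (d + r cosθ, r sinθ); lever angle φ = atan2(r sinθ, d + r cosθ).
Differentiating tanφ: φ̇ = rω(d cosθ + r)/(d² + r² + 2dr cosθ).
d² + r² + 2dr cosθ = |CA|² = 0.0355218 m²;  d cosθ + r = +0.052263 m.
|ω_lever| = |0.1111·16.86·+0.052263| / 0.0355218 = 2.7559 rad/s.

2.76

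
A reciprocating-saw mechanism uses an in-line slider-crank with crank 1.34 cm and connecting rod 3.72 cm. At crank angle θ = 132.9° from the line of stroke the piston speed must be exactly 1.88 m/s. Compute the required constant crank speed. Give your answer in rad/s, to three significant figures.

257

For an in-line slider-crank, |v_piston| = rω|sinθ|·[1 + r cosθ/√(L² − r² sin²θ)].
With r = 0.0134 m, L = 0.0372 m, θ = 132.9°: the bracketed kinematic factor |dx/dθ| = 0.0073207 m.
ω = v/|dx/dθ| = 1.88/0.0073207 = 256.81 rad/s.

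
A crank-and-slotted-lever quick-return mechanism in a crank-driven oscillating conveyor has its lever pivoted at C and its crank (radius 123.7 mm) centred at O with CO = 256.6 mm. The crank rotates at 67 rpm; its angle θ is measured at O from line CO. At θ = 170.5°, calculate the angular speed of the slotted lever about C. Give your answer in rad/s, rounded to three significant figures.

ω = 7.016 rad/s (from 67 rpm).
Crank pin A relative to C: A = (d + r cosθ, r sinθ); lever angle φ = atan2(r sinθ, d + r cosθ).
Differentiating tanφ: φ̇ = rω(d cosθ + r)/(d² + r² + 2dr cosθ).
d² + r² + 2dr cosθ = |CA|² = 0.018533 m²;  d cosθ + r = -0.12938 m.
|ω_lever| = |0.1237·7.016·-0.12938| / 0.018533 = 6.0589 rad/s.

6.06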